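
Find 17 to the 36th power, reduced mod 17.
0

Repeated squaring. Binary of 36 = 100100.
17^1 ≡ 0 (mod 17); 17^2 ≡ 0 (mod 17); 17^4 ≡ 0 (mod 17); 17^8 ≡ 0 (mod 17); 17^16 ≡ 0 (mod 17); 17^32 ≡ 0 (mod 17)
17^36 = 17^4 × 17^32 ≡ 0 (mod 17)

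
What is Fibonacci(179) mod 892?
249

Matrix identity: Q^n = [[F_(n+1), F_n], [F_n, F_(n-1)]] with Q = [[1,1],[1,0]].
n = 179 = 10110011₂. Square-and-multiply, entries mod 892:
Q^1 = [[1,1],[1,0]]
Q^2 = (Q^1)² = [[2,1],[1,1]]
Q^5 = (Q^2)²·Q = [[8,5],[5,3]]
Q^11 = (Q^5)²·Q = [[144,89],[89,55]]
Q^22 = (Q^11)² = [[113,763],[763,242]]
Q^44 = (Q^22)² = [[866,589],[589,277]]
Q^89 = (Q^44)²·Q = [[376,609],[609,659]]
Q^179 = (Q^89)²·Q = [[812,249],[249,563]]
F_179 mod 892 = Q^179[0][1] = 249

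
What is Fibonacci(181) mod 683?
264

Matrix identity: Q^n = [[F_(n+1), F_n], [F_n, F_(n-1)]] with Q = [[1,1],[1,0]].
n = 181 = 10110101₂. Square-and-multiply, entries mod 683:
Q^1 = [[1,1],[1,0]]
Q^2 = (Q^1)² = [[2,1],[1,1]]
Q^5 = (Q^2)²·Q = [[8,5],[5,3]]
Q^11 = (Q^5)²·Q = [[144,89],[89,55]]
Q^22 = (Q^11)² = [[654,636],[636,18]]
Q^45 = (Q^22)²·Q = [[152,318],[318,517]]
Q^90 = (Q^45)² = [[605,329],[329,276]]
Q^181 = (Q^90)²·Q = [[521,264],[264,257]]
F_181 mod 683 = Q^181[0][1] = 264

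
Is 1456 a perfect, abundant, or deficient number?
abundant

Proper divisors of 1456: sum = 1 + 2 + 4 + 7 + 8 + 13 + 14 + 16 + ... + 182 + 208 + 364 + 728 (19 divisors) = 2016
Since 2016 > 1456, 1456 is abundant.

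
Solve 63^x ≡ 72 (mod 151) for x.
18

Baby-step giant-step with step n = ⌈√151⌉ = 13.
Baby steps 63^j mod 151 (j:value) for j=0..12: 0:1, 1:63, 2:43, 3:142, 4:37, 5:66, 6:81, 7:120, 8:10, 9:26, 10:128, 11:61, 12:68.
Giant-step multiplier: 63^(-13) ≡ 63^(150-13) = 63^137 ≡ 89 (mod 151).
Giant steps γ_i = 72·89^i mod 151: γ_0=72, γ_1=66 (in table at j=5).
x = i·n + j = 1·13 + 5 = 18.
Check: 63^18 ≡ 72 (mod 151).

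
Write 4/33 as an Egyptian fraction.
1/9 + 1/99

Greedy algorithm:
4/33: ceiling(33/4) = 9, use 1/9
1/99: ceiling(99/1) = 99, use 1/99
Result: 4/33 = 1/9 + 1/99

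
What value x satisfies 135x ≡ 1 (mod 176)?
103

gcd(135, 176) = 1, so the inverse exists.
Extended Euclidean algorithm on (176, 135):
176 = 1 × 135 + 41  ⟹  41 = (1)·176 + (-1)·135
135 = 3 × 41 + 12  ⟹  12 = (-3)·176 + (4)·135
41 = 3 × 12 + 5  ⟹  5 = (10)·176 + (-13)·135
12 = 2 × 5 + 2  ⟹  2 = (-23)·176 + (30)·135
5 = 2 × 2 + 1  ⟹  1 = (56)·176 + (-73)·135
So (-73)·135 ≡ 1 (mod 176), i.e. 135^(-1) ≡ -73 ≡ 103 (mod 176).
Check: 135 × 103 = 13905 ≡ 1 (mod 176)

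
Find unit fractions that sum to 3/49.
1/17 + 1/417 + 1/347361

Greedy algorithm:
3/49: ceiling(49/3) = 17, use 1/17
2/833: ceiling(833/2) = 417, use 1/417
1/347361: ceiling(347361/1) = 347361, use 1/347361
Result: 3/49 = 1/17 + 1/417 + 1/347361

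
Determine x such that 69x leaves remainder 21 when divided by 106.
x ≡ 51 (mod 106)

gcd(69, 106) = 1, which divides 21, so solutions exist.
Find 69^(-1) mod 106 by the extended Euclidean algorithm:
106 = 1 × 69 + 37  ⟹  37 = (1)·106 + (-1)·69
69 = 1 × 37 + 32  ⟹  32 = (-1)·106 + (2)·69
37 = 1 × 32 + 5  ⟹  5 = (2)·106 + (-3)·69
32 = 6 × 5 + 2  ⟹  2 = (-13)·106 + (20)·69
5 = 2 × 2 + 1  ⟹  1 = (28)·106 + (-43)·69
So (-43)·69 ≡ 1 (mod 106), i.e. 69^(-1) ≡ -43 ≡ 63 (mod 106).
x ≡ 63 × 21 = 1323 ≡ 51 (mod 106).
Check: 69 × 51 = 3519 ≡ 21 (mod 106).
Unique solution: x ≡ 51 (mod 106)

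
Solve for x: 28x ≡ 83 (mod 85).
x ≡ 6 (mod 85)

gcd(28, 85) = 1, which divides 83, so solutions exist.
Find 28^(-1) mod 85 by the extended Euclidean algorithm:
85 = 3 × 28 + 1  ⟹  1 = (1)·85 + (-3)·28
So (-3)·28 ≡ 1 (mod 85), i.e. 28^(-1) ≡ -3 ≡ 82 (mod 85).
x ≡ 82 × 83 = 6806 ≡ 6 (mod 85).
Check: 28 × 6 = 168 ≡ 83 (mod 85).
Unique solution: x ≡ 6 (mod 85)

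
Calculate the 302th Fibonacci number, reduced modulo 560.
41

Matrix identity: Q^n = [[F_(n+1), F_n], [F_n, F_(n-1)]] with Q = [[1,1],[1,0]].
n = 302 = 100101110₂. Square-and-multiply, entries mod 560:
Q^1 = [[1,1],[1,0]]
Q^2 = (Q^1)² = [[2,1],[1,1]]
Q^4 = (Q^2)² = [[5,3],[3,2]]
Q^9 = (Q^4)²·Q = [[55,34],[34,21]]
Q^18 = (Q^9)² = [[261,344],[344,477]]
Q^37 = (Q^18)²·Q = [[169,537],[537,192]]
Q^75 = (Q^37)²·Q = [[67,530],[530,97]]
Q^151 = (Q^75)²·Q = [[469,349],[349,120]]
Q^302 = (Q^151)² = [[162,41],[41,121]]
F_302 mod 560 = Q^302[0][1] = 41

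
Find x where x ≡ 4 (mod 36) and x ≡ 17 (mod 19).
112

Using Chinese Remainder Theorem:
M = 36 × 19 = 684
M1 = 19, M2 = 36
y1 = 19^(-1) mod 36 = 19
y2 = 36^(-1) mod 19 = 9
x = (4×19×19 + 17×36×9) mod 684 = 112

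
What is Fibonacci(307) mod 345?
248

Matrix identity: Q^n = [[F_(n+1), F_n], [F_n, F_(n-1)]] with Q = [[1,1],[1,0]].
n = 307 = 100110011₂. Square-and-multiply, entries mod 345:
Q^1 = [[1,1],[1,0]]
Q^2 = (Q^1)² = [[2,1],[1,1]]
Q^4 = (Q^2)² = [[5,3],[3,2]]
Q^9 = (Q^4)²·Q = [[55,34],[34,21]]
Q^19 = (Q^9)²·Q = [[210,41],[41,169]]
Q^38 = (Q^19)² = [[241,14],[14,227]]
Q^76 = (Q^38)² = [[317,342],[342,320]]
Q^153 = (Q^76)²·Q = [[262,103],[103,159]]
Q^307 = (Q^153)²·Q = [[141,248],[248,238]]
F_307 mod 345 = Q^307[0][1] = 248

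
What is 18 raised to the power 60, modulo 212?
24

Repeated squaring. Binary of 60 = 111100.
18^1 ≡ 18 (mod 212); 18^2 ≡ 112 (mod 212); 18^4 ≡ 36 (mod 212); 18^8 ≡ 24 (mod 212); 18^16 ≡ 152 (mod 212); 18^32 ≡ 208 (mod 212)
18^60 = 18^4 × 18^8 × 18^16 × 18^32 ≡ 24 (mod 212)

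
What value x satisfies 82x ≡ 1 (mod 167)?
55

gcd(82, 167) = 1, so the inverse exists.
Extended Euclidean algorithm on (167, 82):
167 = 2 × 82 + 3  ⟹  3 = (1)·167 + (-2)·82
82 = 27 × 3 + 1  ⟹  1 = (-27)·167 + (55)·82
So (55)·82 ≡ 1 (mod 167), i.e. 82^(-1) ≡ 55 (mod 167).
Check: 82 × 55 = 4510 ≡ 1 (mod 167)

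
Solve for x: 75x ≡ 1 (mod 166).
31

gcd(75, 166) = 1, so the inverse exists.
Extended Euclidean algorithm on (166, 75):
166 = 2 × 75 + 16  ⟹  16 = (1)·166 + (-2)·75
75 = 4 × 16 + 11  ⟹  11 = (-4)·166 + (9)·75
16 = 1 × 11 + 5  ⟹  5 = (5)·166 + (-11)·75
11 = 2 × 5 + 1  ⟹  1 = (-14)·166 + (31)·75
So (31)·75 ≡ 1 (mod 166), i.e. 75^(-1) ≡ 31 (mod 166).
Check: 75 × 31 = 2325 ≡ 1 (mod 166)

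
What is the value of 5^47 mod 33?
14

Repeated squaring. Binary of 47 = 101111.
5^1 ≡ 5 (mod 33); 5^2 ≡ 25 (mod 33); 5^4 ≡ 31 (mod 33); 5^8 ≡ 4 (mod 33); 5^16 ≡ 16 (mod 33); 5^32 ≡ 25 (mod 33)
5^47 = 5^1 × 5^2 × 5^4 × 5^8 × 5^32 ≡ 14 (mod 33)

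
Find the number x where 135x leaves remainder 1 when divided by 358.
61

gcd(135, 358) = 1, so the inverse exists.
Extended Euclidean algorithm on (358, 135):
358 = 2 × 135 + 88  ⟹  88 = (1)·358 + (-2)·135
135 = 1 × 88 + 47  ⟹  47 = (-1)·358 + (3)·135
88 = 1 × 47 + 41  ⟹  41 = (2)·358 + (-5)·135
47 = 1 × 41 + 6  ⟹  6 = (-3)·358 + (8)·135
41 = 6 × 6 + 5  ⟹  5 = (20)·358 + (-53)·135
6 = 1 × 5 + 1  ⟹  1 = (-23)·358 + (61)·135
So (61)·135 ≡ 1 (mod 358), i.e. 135^(-1) ≡ 61 (mod 358).
Check: 135 × 61 = 8235 ≡ 1 (mod 358)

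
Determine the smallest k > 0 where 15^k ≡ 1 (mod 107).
106

107 is prime, so ord(15) divides φ(107) = 106.
Divisors of 106: 1, 2, 53, 106.
Repeated squaring: 15^1 ≡ 15, 15^2 ≡ 11, 15^4 ≡ 14, 15^8 ≡ 89, 15^16 ≡ 3, 15^32 ≡ 9, 15^64 ≡ 81 (mod 107).
Test 15^d mod 107 for each divisor d in increasing order:
15^1 ≡ 15
15^2 ≡ 11
15^53 = 15^32·15^16·15^4·15^1 ≡ 106
15^106 = 15^64·15^32·15^8·15^2 ≡ 1  ← first divisor giving 1
The order is 106.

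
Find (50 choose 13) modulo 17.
16

Using Lucas' theorem:
Write n=50 and k=13 in base 17:
n in base 17: [2, 16]
k in base 17: [0, 13]
C(50,13) mod 17 = ∏ C(n_i, k_i) mod 17
Digit binomials (mod 17): C(2,0) = 1; C(16,13) = 560 ≡ 16
Product: 1 × 16 = 16 ≡ 16 (mod 17)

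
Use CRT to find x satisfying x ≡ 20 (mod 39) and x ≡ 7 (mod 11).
293

Using Chinese Remainder Theorem:
M = 39 × 11 = 429
M1 = 11, M2 = 39
y1 = 11^(-1) mod 39 = 32
y2 = 39^(-1) mod 11 = 2
x = (20×11×32 + 7×39×2) mod 429 = 293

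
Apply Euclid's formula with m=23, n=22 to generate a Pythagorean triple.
(45, 1012, 1013)

Euclid's formula: a = m² - n², b = 2mn, c = m² + n²
m = 23, n = 22
a = 23² - 22² = 529 - 484 = 45
b = 2 × 23 × 22 = 1012
c = 23² + 22² = 529 + 484 = 1013
Verification: 45² + 1012² = 2025 + 1024144 = 1026169 = 1013² ✓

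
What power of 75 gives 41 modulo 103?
46

Baby-step giant-step with step n = ⌈√103⌉ = 11.
Baby steps 75^j mod 103 (j:value) for j=0..10: 0:1, 1:75, 2:63, 3:90, 4:55, 5:5, 6:66, 7:6, 8:38, 9:69, 10:25.
Giant-step multiplier: 75^(-11) ≡ 75^(102-11) = 75^91 ≡ 54 (mod 103).
Giant steps γ_i = 41·54^i mod 103: γ_0=41, γ_1=51, γ_2=76, γ_3=87, γ_4=63 (in table at j=2).
x = i·n + j = 4·11 + 2 = 46.
Check: 75^46 ≡ 41 (mod 103).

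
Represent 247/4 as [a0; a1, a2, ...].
[61; 1, 3]

Euclidean algorithm steps:
247 = 61 × 4 + 3
4 = 1 × 3 + 1
3 = 3 × 1 + 0
Continued fraction: [61; 1, 3]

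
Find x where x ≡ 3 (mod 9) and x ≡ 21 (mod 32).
21

Using Chinese Remainder Theorem:
M = 9 × 32 = 288
M1 = 32, M2 = 9
y1 = 32^(-1) mod 9 = 2
y2 = 9^(-1) mod 32 = 25
x = (3×32×2 + 21×9×25) mod 288 = 21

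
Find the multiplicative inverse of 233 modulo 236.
157

gcd(233, 236) = 1, so the inverse exists.
Extended Euclidean algorithm on (236, 233):
236 = 1 × 233 + 3  ⟹  3 = (1)·236 + (-1)·233
233 = 77 × 3 + 2  ⟹  2 = (-77)·236 + (78)·233
3 = 1 × 2 + 1  ⟹  1 = (78)·236 + (-79)·233
So (-79)·233 ≡ 1 (mod 236), i.e. 233^(-1) ≡ -79 ≡ 157 (mod 236).
Check: 233 × 157 = 36581 ≡ 1 (mod 236)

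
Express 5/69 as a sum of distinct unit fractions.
1/14 + 1/966

Greedy algorithm:
5/69: ceiling(69/5) = 14, use 1/14
1/966: ceiling(966/1) = 966, use 1/966
Result: 5/69 = 1/14 + 1/966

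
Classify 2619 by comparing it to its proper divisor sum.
deficient

Proper divisors of 2619: sum = 1 + 3 + 9 + 27 + 97 + 291 + 873 = 1301
Since 1301 < 2619, 2619 is deficient.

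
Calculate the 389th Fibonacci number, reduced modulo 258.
245

Matrix identity: Q^n = [[F_(n+1), F_n], [F_n, F_(n-1)]] with Q = [[1,1],[1,0]].
n = 389 = 110000101₂. Square-and-multiply, entries mod 258:
Q^1 = [[1,1],[1,0]]
Q^3 = (Q^1)²·Q = [[3,2],[2,1]]
Q^6 = (Q^3)² = [[13,8],[8,5]]
Q^12 = (Q^6)² = [[233,144],[144,89]]
Q^24 = (Q^12)² = [[205,186],[186,19]]
Q^48 = (Q^24)² = [[253,126],[126,127]]
Q^97 = (Q^48)²·Q = [[55,163],[163,150]]
Q^194 = (Q^97)² = [[182,133],[133,49]]
Q^389 = (Q^194)²·Q = [[8,245],[245,21]]
F_389 mod 258 = Q^389[0][1] = 245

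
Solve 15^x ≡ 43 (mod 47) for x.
5

Baby-step giant-step with step n = ⌈√47⌉ = 7.
Baby steps 15^j mod 47 (j:value) for j=0..6: 0:1, 1:15, 2:37, 3:38, 4:6, 5:43, 6:34.
h = 43 is already in the table at j=5, so x = 5.
Check: 15^5 ≡ 43 (mod 47).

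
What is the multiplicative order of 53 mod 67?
22

67 is prime, so ord(53) divides φ(67) = 66.
Divisors of 66: 1, 2, 3, 6, 11, 22, 33, 66.
Repeated squaring: 53^1 ≡ 53, 53^2 ≡ 62, 53^4 ≡ 25, 53^8 ≡ 22, 53^16 ≡ 15, 53^32 ≡ 24, 53^64 ≡ 40 (mod 67).
Test 53^d mod 67 for each divisor d in increasing order:
53^1 ≡ 53
53^2 ≡ 62
53^3 = 53^2·53^1 ≡ 3
53^6 = 53^4·53^2 ≡ 9
53^11 = 53^8·53^2·53^1 ≡ 66
53^22 = 53^16·53^4·53^2 ≡ 1  ← first divisor giving 1
The order is 22.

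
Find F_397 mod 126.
107

Matrix identity: Q^n = [[F_(n+1), F_n], [F_n, F_(n-1)]] with Q = [[1,1],[1,0]].
n = 397 = 110001101₂. Square-and-multiply, entries mod 126:
Q^1 = [[1,1],[1,0]]
Q^3 = (Q^1)²·Q = [[3,2],[2,1]]
Q^6 = (Q^3)² = [[13,8],[8,5]]
Q^12 = (Q^6)² = [[107,18],[18,89]]
Q^24 = (Q^12)² = [[55,0],[0,55]]
Q^49 = (Q^24)²·Q = [[1,1],[1,0]]
Q^99 = (Q^49)²·Q = [[3,2],[2,1]]
Q^198 = (Q^99)² = [[13,8],[8,5]]
Q^397 = (Q^198)²·Q = [[125,107],[107,18]]
F_397 mod 126 = Q^397[0][1] = 107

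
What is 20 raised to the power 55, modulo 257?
161

Repeated squaring. Binary of 55 = 110111.
20^1 ≡ 20 (mod 257); 20^2 ≡ 143 (mod 257); 20^4 ≡ 146 (mod 257); 20^8 ≡ 242 (mod 257); 20^16 ≡ 225 (mod 257); 20^32 ≡ 253 (mod 257)
20^55 = 20^1 × 20^2 × 20^4 × 20^16 × 20^32 ≡ 161 (mod 257)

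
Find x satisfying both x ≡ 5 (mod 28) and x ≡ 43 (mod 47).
1265

Using Chinese Remainder Theorem:
M = 28 × 47 = 1316
M1 = 47, M2 = 28
y1 = 47^(-1) mod 28 = 3
y2 = 28^(-1) mod 47 = 42
x = (5×47×3 + 43×28×42) mod 1316 = 1265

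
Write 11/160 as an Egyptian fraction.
1/15 + 1/480

Greedy algorithm:
11/160: ceiling(160/11) = 15, use 1/15
1/480: ceiling(480/1) = 480, use 1/480
Result: 11/160 = 1/15 + 1/480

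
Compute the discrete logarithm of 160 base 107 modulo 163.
158

Baby-step giant-step with step n = ⌈√163⌉ = 13.
Baby steps 107^j mod 163 (j:value) for j=0..12: 0:1, 1:107, 2:39, 3:98, 4:54, 5:73, 6:150, 7:76, 8:145, 9:30, 10:113, 11:29, 12:6.
Giant-step multiplier: 107^(-13) ≡ 107^(162-13) = 107^149 ≡ 114 (mod 163).
Giant steps γ_i = 160·114^i mod 163: γ_0=160, γ_1=147, γ_2=132, γ_3=52, γ_4=60, γ_5=157, γ_6=131, γ_7=101, γ_8=104, γ_9=120, γ_10=151, γ_11=99, γ_12=39 (in table at j=2).
x = i·n + j = 12·13 + 2 = 158.
Check: 107^158 ≡ 160 (mod 163).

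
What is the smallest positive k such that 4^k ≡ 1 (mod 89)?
11

89 is prime, so ord(4) divides φ(89) = 88.
Divisors of 88: 1, 2, 4, 8, 11, 22, 44, 88.
Repeated squaring: 4^1 ≡ 4, 4^2 ≡ 16, 4^4 ≡ 78, 4^8 ≡ 32, 4^16 ≡ 45, 4^32 ≡ 67, 4^64 ≡ 39 (mod 89).
Test 4^d mod 89 for each divisor d in increasing order:
4^1 ≡ 4
4^2 ≡ 16
4^4 ≡ 78
4^8 ≡ 32
4^11 = 4^8·4^2·4^1 ≡ 1  ← first divisor giving 1
The order is 11.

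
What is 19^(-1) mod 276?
247

gcd(19, 276) = 1, so the inverse exists.
Extended Euclidean algorithm on (276, 19):
276 = 14 × 19 + 10  ⟹  10 = (1)·276 + (-14)·19
19 = 1 × 10 + 9  ⟹  9 = (-1)·276 + (15)·19
10 = 1 × 9 + 1  ⟹  1 = (2)·276 + (-29)·19
So (-29)·19 ≡ 1 (mod 276), i.e. 19^(-1) ≡ -29 ≡ 247 (mod 276).
Check: 19 × 247 = 4693 ≡ 1 (mod 276)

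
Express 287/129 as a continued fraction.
[2; 4, 2, 4, 3]

Euclidean algorithm steps:
287 = 2 × 129 + 29
129 = 4 × 29 + 13
29 = 2 × 13 + 3
13 = 4 × 3 + 1
3 = 3 × 1 + 0
Continued fraction: [2; 4, 2, 4, 3]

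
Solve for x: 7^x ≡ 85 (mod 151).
110

Baby-step giant-step with step n = ⌈√151⌉ = 13.
Baby steps 7^j mod 151 (j:value) for j=0..12: 0:1, 1:7, 2:49, 3:41, 4:136, 5:46, 6:20, 7:140, 8:74, 9:65, 10:2, 11:14, 12:98.
Giant-step multiplier: 7^(-13) ≡ 7^(150-13) = 7^137 ≡ 35 (mod 151).
Giant steps γ_i = 85·35^i mod 151: γ_0=85, γ_1=106, γ_2=86, γ_3=141, γ_4=103, γ_5=132, γ_6=90, γ_7=130, γ_8=20 (in table at j=6).
x = i·n + j = 8·13 + 6 = 110.
Check: 7^110 ≡ 85 (mod 151).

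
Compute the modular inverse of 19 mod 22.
7

gcd(19, 22) = 1, so the inverse exists.
Extended Euclidean algorithm on (22, 19):
22 = 1 × 19 + 3  ⟹  3 = (1)·22 + (-1)·19
19 = 6 × 3 + 1  ⟹  1 = (-6)·22 + (7)·19
So (7)·19 ≡ 1 (mod 22), i.e. 19^(-1) ≡ 7 (mod 22).
Check: 19 × 7 = 133 ≡ 1 (mod 22)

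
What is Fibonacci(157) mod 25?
12

Matrix identity: Q^n = [[F_(n+1), F_n], [F_n, F_(n-1)]] with Q = [[1,1],[1,0]].
n = 157 = 10011101₂. Square-and-multiply, entries mod 25:
Q^1 = [[1,1],[1,0]]
Q^2 = (Q^1)² = [[2,1],[1,1]]
Q^4 = (Q^2)² = [[5,3],[3,2]]
Q^9 = (Q^4)²·Q = [[5,9],[9,21]]
Q^19 = (Q^9)²·Q = [[15,6],[6,9]]
Q^39 = (Q^19)²·Q = [[5,11],[11,19]]
Q^78 = (Q^39)² = [[21,14],[14,7]]
Q^157 = (Q^78)²·Q = [[4,12],[12,17]]
F_157 mod 25 = Q^157[0][1] = 12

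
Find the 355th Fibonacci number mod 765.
5

Matrix identity: Q^n = [[F_(n+1), F_n], [F_n, F_(n-1)]] with Q = [[1,1],[1,0]].
n = 355 = 101100011₂. Square-and-multiply, entries mod 765:
Q^1 = [[1,1],[1,0]]
Q^2 = (Q^1)² = [[2,1],[1,1]]
Q^5 = (Q^2)²·Q = [[8,5],[5,3]]
Q^11 = (Q^5)²·Q = [[144,89],[89,55]]
Q^22 = (Q^11)² = [[352,116],[116,236]]
Q^44 = (Q^22)² = [[425,123],[123,302]]
Q^88 = (Q^44)² = [[679,681],[681,763]]
Q^177 = (Q^88)²·Q = [[424,682],[682,507]]
Q^355 = (Q^177)²·Q = [[762,5],[5,757]]
F_355 mod 765 = Q^355[0][1] = 5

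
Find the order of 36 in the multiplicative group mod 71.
35

71 is prime, so ord(36) divides φ(71) = 70.
Divisors of 70: 1, 2, 5, 7, 10, 14, 35, 70.
Repeated squaring: 36^1 ≡ 36, 36^2 ≡ 18, 36^4 ≡ 40, 36^8 ≡ 38, 36^16 ≡ 24, 36^32 ≡ 8, 36^64 ≡ 64 (mod 71).
Test 36^d mod 71 for each divisor d in increasing order:
36^1 ≡ 36
36^2 ≡ 18
36^5 = 36^4·36^1 ≡ 20
36^7 = 36^4·36^2·36^1 ≡ 5
36^10 = 36^8·36^2 ≡ 45
36^14 = 36^8·36^4·36^2 ≡ 25
36^35 = 36^32·36^2·36^1 ≡ 1  ← first divisor giving 1
The order is 35.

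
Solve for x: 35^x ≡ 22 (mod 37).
13

Baby-step giant-step with step n = ⌈√37⌉ = 7.
Baby steps 35^j mod 37 (j:value) for j=0..6: 0:1, 1:35, 2:4, 3:29, 4:16, 5:5, 6:27.
Giant-step multiplier: 35^(-7) ≡ 35^(36-7) = 35^29 ≡ 13 (mod 37).
Giant steps γ_i = 22·13^i mod 37: γ_0=22, γ_1=27 (in table at j=6).
x = i·n + j = 1·7 + 6 = 13.
Check: 35^13 ≡ 22 (mod 37).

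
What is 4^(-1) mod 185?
139

gcd(4, 185) = 1, so the inverse exists.
Extended Euclidean algorithm on (185, 4):
185 = 46 × 4 + 1  ⟹  1 = (1)·185 + (-46)·4
So (-46)·4 ≡ 1 (mod 185), i.e. 4^(-1) ≡ -46 ≡ 139 (mod 185).
Check: 4 × 139 = 556 ≡ 1 (mod 185)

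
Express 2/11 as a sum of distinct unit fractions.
1/6 + 1/66

Greedy algorithm:
2/11: ceiling(11/2) = 6, use 1/6
1/66: ceiling(66/1) = 66, use 1/66
Result: 2/11 = 1/6 + 1/66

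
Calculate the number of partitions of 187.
1280011042268

p(n) counts ways to write n as a sum of positive integers (order ignored).
Euler's pentagonal recurrence: p(k) = p(k-1) + p(k-2) - p(k-5) - p(k-7) + p(k-12) + p(k-15) - ... (offsets j(3j∓1)/2, signs ++--, p(0)=1, p(<0)=0).
DP table for k = 0..186: p(0)=1, p(1)=1, p(2)=2, p(3)=3, p(4)=5, p(5)=7, p(6)=11, p(7)=15, p(8)=22, p(9)=30, p(10)=42, p(11)=56, p(12)=77, p(13)=101, p(14)=135, p(15)=176, p(16)=231, p(17)=297, p(18)=385, p(19)=490, p(20)=627, p(21)=792, p(22)=1002, p(23)=1255, p(24)=1575, p(25)=1958, p(26)=2436, p(27)=3010, p(28)=3718, p(29)=4565, p(30)=5604, p(31)=6842, p(32)=8349, p(33)=10143, p(34)=12310, p(35)=14883, p(36)=17977, p(37)=21637, p(38)=26015, p(39)=31185, p(40)=37338, p(41)=44583, p(42)=53174, p(43)=63261, p(44)=75175, p(45)=89134, p(46)=105558, p(47)=124754, p(48)=147273, p(49)=173525, p(50)=204226, p(51)=239943, p(52)=281589, p(53)=329931, p(54)=386155, p(55)=451276, p(56)=526823, p(57)=614154, p(58)=715220, p(59)=831820, p(60)=966467, p(61)=1121505, p(62)=1300156, p(63)=1505499, p(64)=1741630, p(65)=2012558, p(66)=2323520, p(67)=2679689, p(68)=3087735, p(69)=3554345, p(70)=4087968, p(71)=4697205, p(72)=5392783, p(73)=6185689, p(74)=7089500, p(75)=8118264, p(76)=9289091, p(77)=10619863, p(78)=12132164, p(79)=13848650, p(80)=15796476, p(81)=18004327, p(82)=20506255, p(83)=23338469, p(84)=26543660, p(85)=30167357, p(86)=34262962, p(87)=38887673, p(88)=44108109, p(89)=49995925, p(90)=56634173, p(91)=64112359, p(92)=72533807, p(93)=82010177, p(94)=92669720, p(95)=104651419, p(96)=118114304, p(97)=133230930, p(98)=150198136, p(99)=169229875, p(100)=190569292, p(101)=214481126, p(102)=241265379, p(103)=271248950, p(104)=304801365, p(105)=342325709, p(106)=384276336, p(107)=431149389, p(108)=483502844, p(109)=541946240, p(110)=607163746, p(111)=679903203, p(112)=761002156, p(113)=851376628, p(114)=952050665, p(115)=1064144451, p(116)=1188908248, p(117)=1327710076, p(118)=1482074143, p(119)=1653668665, p(120)=1844349560, p(121)=2056148051, p(122)=2291320912, p(123)=2552338241, p(124)=2841940500, p(125)=3163127352, p(126)=3519222692, p(127)=3913864295, p(128)=4351078600, p(129)=4835271870, p(130)=5371315400, p(131)=5964539504, p(132)=6620830889, p(133)=7346629512, p(134)=8149040695, p(135)=9035836076, p(136)=10015581680, p(137)=11097645016, p(138)=12292341831, p(139)=13610949895, p(140)=15065878135, p(141)=16670689208, p(142)=18440293320, p(143)=20390982757, p(144)=22540654445, p(145)=24908858009, p(146)=27517052599, p(147)=30388671978, p(148)=33549419497, p(149)=37027355200, p(150)=40853235313, p(151)=45060624582, p(152)=49686288421, p(153)=54770336324, p(154)=60356673280, p(155)=66493182097, p(156)=73232243759, p(157)=80630964769, p(158)=88751778802, p(159)=97662728555, p(160)=107438159466, p(161)=118159068427, p(162)=129913904637, p(163)=142798995930, p(164)=156919475295, p(165)=172389800255, p(166)=189334822579, p(167)=207890420102, p(168)=228204732751, p(169)=250438925115, p(170)=274768617130, p(171)=301384802048, p(172)=330495499613, p(173)=362326859895, p(174)=397125074750, p(175)=435157697830, p(176)=476715857290, p(177)=522115831195, p(178)=571701605655, p(179)=625846753120, p(180)=684957390936, p(181)=749474411781, p(182)=819876908323, p(183)=896684817527, p(184)=980462880430, p(185)=1071823774337, p(186)=1171432692373.
Final step: p(187) = p(186) + p(185) - p(182) - p(180) + p(175) + p(172) - p(165) - p(161) + p(152) + p(147) - p(136) - p(130) + p(117) + p(110) - p(95) - p(87) + p(70) + p(61) - p(42) - p(32) + p(11) + p(0)
= 1171432692373 + 1071823774337 - 819876908323 - 684957390936 + 435157697830 + 330495499613 - 172389800255 - 118159068427 + 49686288421 + 30388671978 - 10015581680 - 5371315400 + 1327710076 + 607163746 - 104651419 - 38887673 + 4087968 + 1121505 - 53174 - 8349 + 56 + 1
= 1280011042268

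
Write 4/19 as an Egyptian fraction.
1/5 + 1/95

Greedy algorithm:
4/19: ceiling(19/4) = 5, use 1/5
1/95: ceiling(95/1) = 95, use 1/95
Result: 4/19 = 1/5 + 1/95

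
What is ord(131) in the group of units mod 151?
50

151 is prime, so ord(131) divides φ(151) = 150.
Divisors of 150: 1, 2, 3, 5, 6, 10, 15, 25, 30, 50, 75, 150.
Repeated squaring: 131^1 ≡ 131, 131^2 ≡ 98, 131^4 ≡ 91, 131^8 ≡ 127, 131^16 ≡ 123, 131^32 ≡ 29, 131^64 ≡ 86, 131^128 ≡ 148 (mod 151).
Test 131^d mod 151 for each divisor d in increasing order:
131^1 ≡ 131
131^2 ≡ 98
131^3 = 131^2·131^1 ≡ 3
131^5 = 131^4·131^1 ≡ 143
131^6 = 131^4·131^2 ≡ 9
131^10 = 131^8·131^2 ≡ 64
131^15 = 131^8·131^4·131^2·131^1 ≡ 92
131^25 = 131^16·131^8·131^1 ≡ 150
131^30 = 131^16·131^8·131^4·131^2 ≡ 8
131^50 = 131^32·131^16·131^2 ≡ 1  ← first divisor giving 1
The order is 50.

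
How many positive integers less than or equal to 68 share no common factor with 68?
32

68 = 2^2 × 17
φ(n) = n × ∏(1 - 1/p) for each prime p dividing n
φ(68) = 68 × (1 - 1/2) × (1 - 1/17) = 32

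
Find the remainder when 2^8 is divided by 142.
114

Repeated squaring. Binary of 8 = 1000.
2^1 ≡ 2 (mod 142); 2^2 ≡ 4 (mod 142); 2^4 ≡ 16 (mod 142); 2^8 ≡ 114 (mod 142)
2^8 = 2^8 ≡ 114 (mod 142)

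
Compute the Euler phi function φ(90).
24

90 = 2 × 3^2 × 5
φ(n) = n × ∏(1 - 1/p) for each prime p dividing n
φ(90) = 90 × (1 - 1/2) × (1 - 1/3) × (1 - 1/5) = 24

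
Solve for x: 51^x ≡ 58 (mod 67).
3

Baby-step giant-step with step n = ⌈√67⌉ = 9.
Baby steps 51^j mod 67 (j:value) for j=0..8: 0:1, 1:51, 2:55, 3:58, 4:10, 5:41, 6:14, 7:44, 8:33.
h = 58 is already in the table at j=3, so x = 3.
Check: 51^3 ≡ 58 (mod 67).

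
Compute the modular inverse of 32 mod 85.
8

gcd(32, 85) = 1, so the inverse exists.
Extended Euclidean algorithm on (85, 32):
85 = 2 × 32 + 21  ⟹  21 = (1)·85 + (-2)·32
32 = 1 × 21 + 11  ⟹  11 = (-1)·85 + (3)·32
21 = 1 × 11 + 10  ⟹  10 = (2)·85 + (-5)·32
11 = 1 × 10 + 1  ⟹  1 = (-3)·85 + (8)·32
So (8)·32 ≡ 1 (mod 85), i.e. 32^(-1) ≡ 8 (mod 85).
Check: 32 × 8 = 256 ≡ 1 (mod 85)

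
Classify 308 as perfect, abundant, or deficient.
abundant

Proper divisors of 308: sum = 1 + 2 + 4 + 7 + 11 + 14 + 22 + 28 + 44 + 77 + 154 = 364
Since 364 > 308, 308 is abundant.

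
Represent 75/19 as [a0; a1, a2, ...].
[3; 1, 18]

Euclidean algorithm steps:
75 = 3 × 19 + 18
19 = 1 × 18 + 1
18 = 18 × 1 + 0
Continued fraction: [3; 1, 18]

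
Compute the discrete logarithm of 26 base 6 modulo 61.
23

Baby-step giant-step with step n = ⌈√61⌉ = 8.
Baby steps 6^j mod 61 (j:value) for j=0..7: 0:1, 1:6, 2:36, 3:33, 4:15, 5:29, 6:52, 7:7.
Giant-step multiplier: 6^(-8) ≡ 6^(60-8) = 6^52 ≡ 16 (mod 61).
Giant steps γ_i = 26·16^i mod 61: γ_0=26, γ_1=50, γ_2=7 (in table at j=7).
x = i·n + j = 2·8 + 7 = 23.
Check: 6^23 ≡ 26 (mod 61).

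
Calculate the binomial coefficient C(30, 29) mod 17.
13

Using Lucas' theorem:
Write n=30 and k=29 in base 17:
n in base 17: [1, 13]
k in base 17: [1, 12]
C(30,29) mod 17 = ∏ C(n_i, k_i) mod 17
Digit binomials (mod 17): C(1,1) = 1; C(13,12) = 13
Product: 1 × 13 = 13 ≡ 13 (mod 17)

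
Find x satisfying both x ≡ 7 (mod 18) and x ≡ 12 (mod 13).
25

Using Chinese Remainder Theorem:
M = 18 × 13 = 234
M1 = 13, M2 = 18
y1 = 13^(-1) mod 18 = 7
y2 = 18^(-1) mod 13 = 8
x = (7×13×7 + 12×18×8) mod 234 = 25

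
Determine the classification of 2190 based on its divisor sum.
abundant

Proper divisors of 2190: sum = 1 + 2 + 3 + 5 + 6 + 10 + 15 + 30 + 73 + 146 + 219 + 365 + 438 + 730 + 1095 = 3138
Since 3138 > 2190, 2190 is abundant.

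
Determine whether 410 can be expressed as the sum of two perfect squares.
7² + 19² (a=7, b=19)

Factorization: 410 = 2 × 5 × 41
By Fermat: n is sum of two squares iff every prime p ≡ 3 (mod 4) appears to even power.
All primes ≡ 3 (mod 4) appear to even power.
Search a = 0, 1, 2, … for 410 - a² a perfect square: first hit at a = 7: 410 - 49 = 361 = 19².
410 = 7² + 19² = 49 + 361 ✓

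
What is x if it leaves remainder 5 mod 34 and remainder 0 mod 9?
243

Using Chinese Remainder Theorem:
M = 34 × 9 = 306
M1 = 9, M2 = 34
y1 = 9^(-1) mod 34 = 19
y2 = 34^(-1) mod 9 = 4
x = (5×9×19 + 0×34×4) mod 306 = 243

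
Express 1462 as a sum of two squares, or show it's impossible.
Not possible

Factorization: 1462 = 2 × 17 × 43
By Fermat: n is sum of two squares iff every prime p ≡ 3 (mod 4) appears to even power.
Prime(s) ≡ 3 (mod 4) with odd exponent: [(43, 1)]
Therefore 1462 cannot be expressed as a² + b².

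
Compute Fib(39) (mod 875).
111

Matrix identity: Q^n = [[F_(n+1), F_n], [F_n, F_(n-1)]] with Q = [[1,1],[1,0]].
n = 39 = 100111₂. Square-and-multiply, entries mod 875:
Q^1 = [[1,1],[1,0]]
Q^2 = (Q^1)² = [[2,1],[1,1]]
Q^4 = (Q^2)² = [[5,3],[3,2]]
Q^9 = (Q^4)²·Q = [[55,34],[34,21]]
Q^19 = (Q^9)²·Q = [[640,681],[681,834]]
Q^39 = (Q^19)²·Q = [[280,111],[111,169]]
F_39 mod 875 = Q^39[0][1] = 111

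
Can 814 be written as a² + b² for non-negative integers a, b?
Not possible

Factorization: 814 = 2 × 11 × 37
By Fermat: n is sum of two squares iff every prime p ≡ 3 (mod 4) appears to even power.
Prime(s) ≡ 3 (mod 4) with odd exponent: [(11, 1)]
Therefore 814 cannot be expressed as a² + b².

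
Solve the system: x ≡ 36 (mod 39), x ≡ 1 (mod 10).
231

Using Chinese Remainder Theorem:
M = 39 × 10 = 390
M1 = 10, M2 = 39
y1 = 10^(-1) mod 39 = 4
y2 = 39^(-1) mod 10 = 9
x = (36×10×4 + 1×39×9) mod 390 = 231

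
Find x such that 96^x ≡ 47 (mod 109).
101

Baby-step giant-step with step n = ⌈√109⌉ = 11.
Baby steps 96^j mod 109 (j:value) for j=0..10: 0:1, 1:96, 2:60, 3:92, 4:3, 5:70, 6:71, 7:58, 8:9, 9:101, 10:104.
Giant-step multiplier: 96^(-11) ≡ 96^(108-11) = 96^97 ≡ 52 (mod 109).
Giant steps γ_i = 47·52^i mod 109: γ_0=47, γ_1=46, γ_2=103, γ_3=15, γ_4=17, γ_5=12, γ_6=79, γ_7=75, γ_8=85, γ_9=60 (in table at j=2).
x = i·n + j = 9·11 + 2 = 101.
Check: 96^101 ≡ 47 (mod 109).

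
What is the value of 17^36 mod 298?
263

Repeated squaring. Binary of 36 = 100100.
17^1 ≡ 17 (mod 298); 17^2 ≡ 289 (mod 298); 17^4 ≡ 81 (mod 298); 17^8 ≡ 5 (mod 298); 17^16 ≡ 25 (mod 298); 17^32 ≡ 29 (mod 298)
17^36 = 17^4 × 17^32 ≡ 263 (mod 298)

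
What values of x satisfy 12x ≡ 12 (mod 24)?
x ≡ 1 (mod 2)

gcd(12, 24) = 12, which divides 12, so solutions exist.
Divide through by 12: x ≡ 1 (mod 2).
The coefficient of x is now 1, so x ≡ 1 (mod 2).
Check: 12 × 1 = 12 ≡ 12 (mod 24).
x ≡ 1 (mod 2), giving 12 solutions mod 24.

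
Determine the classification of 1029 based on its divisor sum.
deficient

Proper divisors of 1029: sum = 1 + 3 + 7 + 21 + 49 + 147 + 343 = 571
Since 571 < 1029, 1029 is deficient.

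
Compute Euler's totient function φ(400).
160

400 = 2^4 × 5^2
φ(n) = n × ∏(1 - 1/p) for each prime p dividing n
φ(400) = 400 × (1 - 1/2) × (1 - 1/5) = 160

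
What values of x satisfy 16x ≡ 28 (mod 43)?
x ≡ 34 (mod 43)

gcd(16, 43) = 1, which divides 28, so solutions exist.
Find 16^(-1) mod 43 by the extended Euclidean algorithm:
43 = 2 × 16 + 11  ⟹  11 = (1)·43 + (-2)·16
16 = 1 × 11 + 5  ⟹  5 = (-1)·43 + (3)·16
11 = 2 × 5 + 1  ⟹  1 = (3)·43 + (-8)·16
So (-8)·16 ≡ 1 (mod 43), i.e. 16^(-1) ≡ -8 ≡ 35 (mod 43).
x ≡ 35 × 28 = 980 ≡ 34 (mod 43).
Check: 16 × 34 = 544 ≡ 28 (mod 43).
Unique solution: x ≡ 34 (mod 43)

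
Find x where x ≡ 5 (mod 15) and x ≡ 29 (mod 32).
125

Using Chinese Remainder Theorem:
M = 15 × 32 = 480
M1 = 32, M2 = 15
y1 = 32^(-1) mod 15 = 8
y2 = 15^(-1) mod 32 = 15
x = (5×32×8 + 29×15×15) mod 480 = 125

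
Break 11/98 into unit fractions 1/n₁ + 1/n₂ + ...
1/9 + 1/882

Greedy algorithm:
11/98: ceiling(98/11) = 9, use 1/9
1/882: ceiling(882/1) = 882, use 1/882
Result: 11/98 = 1/9 + 1/882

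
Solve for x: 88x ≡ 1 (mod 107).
45

gcd(88, 107) = 1, so the inverse exists.
Extended Euclidean algorithm on (107, 88):
107 = 1 × 88 + 19  ⟹  19 = (1)·107 + (-1)·88
88 = 4 × 19 + 12  ⟹  12 = (-4)·107 + (5)·88
19 = 1 × 12 + 7  ⟹  7 = (5)·107 + (-6)·88
12 = 1 × 7 + 5  ⟹  5 = (-9)·107 + (11)·88
7 = 1 × 5 + 2  ⟹  2 = (14)·107 + (-17)·88
5 = 2 × 2 + 1  ⟹  1 = (-37)·107 + (45)·88
So (45)·88 ≡ 1 (mod 107), i.e. 88^(-1) ≡ 45 (mod 107).
Check: 88 × 45 = 3960 ≡ 1 (mod 107)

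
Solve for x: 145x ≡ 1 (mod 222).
49

gcd(145, 222) = 1, so the inverse exists.
Extended Euclidean algorithm on (222, 145):
222 = 1 × 145 + 77  ⟹  77 = (1)·222 + (-1)·145
145 = 1 × 77 + 68  ⟹  68 = (-1)·222 + (2)·145
77 = 1 × 68 + 9  ⟹  9 = (2)·222 + (-3)·145
68 = 7 × 9 + 5  ⟹  5 = (-15)·222 + (23)·145
9 = 1 × 5 + 4  ⟹  4 = (17)·222 + (-26)·145
5 = 1 × 4 + 1  ⟹  1 = (-32)·222 + (49)·145
So (49)·145 ≡ 1 (mod 222), i.e. 145^(-1) ≡ 49 (mod 222).
Check: 145 × 49 = 7105 ≡ 1 (mod 222)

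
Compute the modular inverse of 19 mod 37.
2

gcd(19, 37) = 1, so the inverse exists.
Extended Euclidean algorithm on (37, 19):
37 = 1 × 19 + 18  ⟹  18 = (1)·37 + (-1)·19
19 = 1 × 18 + 1  ⟹  1 = (-1)·37 + (2)·19
So (2)·19 ≡ 1 (mod 37), i.e. 19^(-1) ≡ 2 (mod 37).
Check: 19 × 2 = 38 ≡ 1 (mod 37)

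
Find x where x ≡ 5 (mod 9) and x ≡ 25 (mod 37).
284

Using Chinese Remainder Theorem:
M = 9 × 37 = 333
M1 = 37, M2 = 9
y1 = 37^(-1) mod 9 = 1
y2 = 9^(-1) mod 37 = 33
x = (5×37×1 + 25×9×33) mod 333 = 284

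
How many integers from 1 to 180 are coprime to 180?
48

180 = 2^2 × 3^2 × 5
φ(n) = n × ∏(1 - 1/p) for each prime p dividing n
φ(180) = 180 × (1 - 1/2) × (1 - 1/3) × (1 - 1/5) = 48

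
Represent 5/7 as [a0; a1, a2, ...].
[0; 1, 2, 2]

Euclidean algorithm steps:
5 = 0 × 7 + 5
7 = 1 × 5 + 2
5 = 2 × 2 + 1
2 = 2 × 1 + 0
Continued fraction: [0; 1, 2, 2]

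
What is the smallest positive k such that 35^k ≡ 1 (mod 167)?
166

167 is prime, so ord(35) divides φ(167) = 166.
Divisors of 166: 1, 2, 83, 166.
Repeated squaring: 35^1 ≡ 35, 35^2 ≡ 56, 35^4 ≡ 130, 35^8 ≡ 33, 35^16 ≡ 87, 35^32 ≡ 54, 35^64 ≡ 77, 35^128 ≡ 84 (mod 167).
Test 35^d mod 167 for each divisor d in increasing order:
35^1 ≡ 35
35^2 ≡ 56
35^83 = 35^64·35^16·35^2·35^1 ≡ 166
35^166 = 35^128·35^32·35^4·35^2 ≡ 1  ← first divisor giving 1
The order is 166.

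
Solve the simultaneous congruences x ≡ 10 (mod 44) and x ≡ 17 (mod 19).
758

Using Chinese Remainder Theorem:
M = 44 × 19 = 836
M1 = 19, M2 = 44
y1 = 19^(-1) mod 44 = 7
y2 = 44^(-1) mod 19 = 16
x = (10×19×7 + 17×44×16) mod 836 = 758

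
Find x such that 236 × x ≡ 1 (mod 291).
164

gcd(236, 291) = 1, so the inverse exists.
Extended Euclidean algorithm on (291, 236):
291 = 1 × 236 + 55  ⟹  55 = (1)·291 + (-1)·236
236 = 4 × 55 + 16  ⟹  16 = (-4)·291 + (5)·236
55 = 3 × 16 + 7  ⟹  7 = (13)·291 + (-16)·236
16 = 2 × 7 + 2  ⟹  2 = (-30)·291 + (37)·236
7 = 3 × 2 + 1  ⟹  1 = (103)·291 + (-127)·236
So (-127)·236 ≡ 1 (mod 291), i.e. 236^(-1) ≡ -127 ≡ 164 (mod 291).
Check: 236 × 164 = 38704 ≡ 1 (mod 291)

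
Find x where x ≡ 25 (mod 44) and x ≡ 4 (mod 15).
289

Using Chinese Remainder Theorem:
M = 44 × 15 = 660
M1 = 15, M2 = 44
y1 = 15^(-1) mod 44 = 3
y2 = 44^(-1) mod 15 = 14
x = (25×15×3 + 4×44×14) mod 660 = 289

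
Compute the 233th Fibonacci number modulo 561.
475

Matrix identity: Q^n = [[F_(n+1), F_n], [F_n, F_(n-1)]] with Q = [[1,1],[1,0]].
n = 233 = 11101001₂. Square-and-multiply, entries mod 561:
Q^1 = [[1,1],[1,0]]
Q^3 = (Q^1)²·Q = [[3,2],[2,1]]
Q^7 = (Q^3)²·Q = [[21,13],[13,8]]
Q^14 = (Q^7)² = [[49,377],[377,233]]
Q^29 = (Q^14)²·Q = [[77,353],[353,285]]
Q^58 = (Q^29)² = [[386,439],[439,508]]
Q^116 = (Q^58)² = [[68,327],[327,302]]
Q^233 = (Q^116)²·Q = [[289,475],[475,375]]
F_233 mod 561 = Q^233[0][1] = 475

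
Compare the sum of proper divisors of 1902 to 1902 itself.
abundant

Proper divisors of 1902: sum = 1 + 2 + 3 + 6 + 317 + 634 + 951 = 1914
Since 1914 > 1902, 1902 is abundant.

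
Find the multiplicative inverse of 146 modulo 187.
114

gcd(146, 187) = 1, so the inverse exists.
Extended Euclidean algorithm on (187, 146):
187 = 1 × 146 + 41  ⟹  41 = (1)·187 + (-1)·146
146 = 3 × 41 + 23  ⟹  23 = (-3)·187 + (4)·146
41 = 1 × 23 + 18  ⟹  18 = (4)·187 + (-5)·146
23 = 1 × 18 + 5  ⟹  5 = (-7)·187 + (9)·146
18 = 3 × 5 + 3  ⟹  3 = (25)·187 + (-32)·146
5 = 1 × 3 + 2  ⟹  2 = (-32)·187 + (41)·146
3 = 1 × 2 + 1  ⟹  1 = (57)·187 + (-73)·146
So (-73)·146 ≡ 1 (mod 187), i.e. 146^(-1) ≡ -73 ≡ 114 (mod 187).
Check: 146 × 114 = 16644 ≡ 1 (mod 187)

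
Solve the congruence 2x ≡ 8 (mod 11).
x ≡ 4 (mod 11)

gcd(2, 11) = 1, which divides 8, so solutions exist.
Find 2^(-1) mod 11 by the extended Euclidean algorithm:
11 = 5 × 2 + 1  ⟹  1 = (1)·11 + (-5)·2
So (-5)·2 ≡ 1 (mod 11), i.e. 2^(-1) ≡ -5 ≡ 6 (mod 11).
x ≡ 6 × 8 = 48 ≡ 4 (mod 11).
Check: 2 × 4 = 8 ≡ 8 (mod 11).
Unique solution: x ≡ 4 (mod 11)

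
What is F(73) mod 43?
8

Matrix identity: Q^n = [[F_(n+1), F_n], [F_n, F_(n-1)]] with Q = [[1,1],[1,0]].
n = 73 = 1001001₂. Square-and-multiply, entries mod 43:
Q^1 = [[1,1],[1,0]]
Q^2 = (Q^1)² = [[2,1],[1,1]]
Q^4 = (Q^2)² = [[5,3],[3,2]]
Q^9 = (Q^4)²·Q = [[12,34],[34,21]]
Q^18 = (Q^9)² = [[10,4],[4,6]]
Q^36 = (Q^18)² = [[30,21],[21,9]]
Q^73 = (Q^36)²·Q = [[10,8],[8,2]]
F_73 mod 43 = Q^73[0][1] = 8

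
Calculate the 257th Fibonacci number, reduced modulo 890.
547

Matrix identity: Q^n = [[F_(n+1), F_n], [F_n, F_(n-1)]] with Q = [[1,1],[1,0]].
n = 257 = 100000001₂. Square-and-multiply, entries mod 890:
Q^1 = [[1,1],[1,0]]
Q^2 = (Q^1)² = [[2,1],[1,1]]
Q^4 = (Q^2)² = [[5,3],[3,2]]
Q^8 = (Q^4)² = [[34,21],[21,13]]
Q^16 = (Q^8)² = [[707,97],[97,610]]
Q^32 = (Q^16)² = [[178,479],[479,589]]
Q^64 = (Q^32)² = [[355,713],[713,532]]
Q^128 = (Q^64)² = [[714,531],[531,183]]
Q^257 = (Q^128)²·Q = [[704,547],[547,157]]
F_257 mod 890 = Q^257[0][1] = 547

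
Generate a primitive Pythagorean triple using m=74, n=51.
(2875, 7548, 8077)

Euclid's formula: a = m² - n², b = 2mn, c = m² + n²
m = 74, n = 51
a = 74² - 51² = 5476 - 2601 = 2875
b = 2 × 74 × 51 = 7548
c = 74² + 51² = 5476 + 2601 = 8077
Verification: 2875² + 7548² = 8265625 + 56972304 = 65237929 = 8077² ✓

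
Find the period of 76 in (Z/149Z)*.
74

149 is prime, so ord(76) divides φ(149) = 148.
Divisors of 148: 1, 2, 4, 37, 74, 148.
Repeated squaring: 76^1 ≡ 76, 76^2 ≡ 114, 76^4 ≡ 33, 76^8 ≡ 46, 76^16 ≡ 30, 76^32 ≡ 6, 76^64 ≡ 36, 76^128 ≡ 104 (mod 149).
Test 76^d mod 149 for each divisor d in increasing order:
76^1 ≡ 76
76^2 ≡ 114
76^4 ≡ 33
76^37 = 76^32·76^4·76^1 ≡ 148
76^74 = 76^64·76^8·76^2 ≡ 1  ← first divisor giving 1
The order is 74.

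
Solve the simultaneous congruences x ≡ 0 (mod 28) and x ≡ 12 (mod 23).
196

Using Chinese Remainder Theorem:
M = 28 × 23 = 644
M1 = 23, M2 = 28
y1 = 23^(-1) mod 28 = 11
y2 = 28^(-1) mod 23 = 14
x = (0×23×11 + 12×28×14) mod 644 = 196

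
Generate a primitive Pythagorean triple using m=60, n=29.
(2759, 3480, 4441)

Euclid's formula: a = m² - n², b = 2mn, c = m² + n²
m = 60, n = 29
a = 60² - 29² = 3600 - 841 = 2759
b = 2 × 60 × 29 = 3480
c = 60² + 29² = 3600 + 841 = 4441
Verification: 2759² + 3480² = 7612081 + 12110400 = 19722481 = 4441² ✓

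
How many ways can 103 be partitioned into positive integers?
271248950

p(n) counts ways to write n as a sum of positive integers (order ignored).
Euler's pentagonal recurrence: p(k) = p(k-1) + p(k-2) - p(k-5) - p(k-7) + p(k-12) + p(k-15) - ... (offsets j(3j∓1)/2, signs ++--, p(0)=1, p(<0)=0).
DP table for k = 0..102: p(0)=1, p(1)=1, p(2)=2, p(3)=3, p(4)=5, p(5)=7, p(6)=11, p(7)=15, p(8)=22, p(9)=30, p(10)=42, p(11)=56, p(12)=77, p(13)=101, p(14)=135, p(15)=176, p(16)=231, p(17)=297, p(18)=385, p(19)=490, p(20)=627, p(21)=792, p(22)=1002, p(23)=1255, p(24)=1575, p(25)=1958, p(26)=2436, p(27)=3010, p(28)=3718, p(29)=4565, p(30)=5604, p(31)=6842, p(32)=8349, p(33)=10143, p(34)=12310, p(35)=14883, p(36)=17977, p(37)=21637, p(38)=26015, p(39)=31185, p(40)=37338, p(41)=44583, p(42)=53174, p(43)=63261, p(44)=75175, p(45)=89134, p(46)=105558, p(47)=124754, p(48)=147273, p(49)=173525, p(50)=204226, p(51)=239943, p(52)=281589, p(53)=329931, p(54)=386155, p(55)=451276, p(56)=526823, p(57)=614154, p(58)=715220, p(59)=831820, p(60)=966467, p(61)=1121505, p(62)=1300156, p(63)=1505499, p(64)=1741630, p(65)=2012558, p(66)=2323520, p(67)=2679689, p(68)=3087735, p(69)=3554345, p(70)=4087968, p(71)=4697205, p(72)=5392783, p(73)=6185689, p(74)=7089500, p(75)=8118264, p(76)=9289091, p(77)=10619863, p(78)=12132164, p(79)=13848650, p(80)=15796476, p(81)=18004327, p(82)=20506255, p(83)=23338469, p(84)=26543660, p(85)=30167357, p(86)=34262962, p(87)=38887673, p(88)=44108109, p(89)=49995925, p(90)=56634173, p(91)=64112359, p(92)=72533807, p(93)=82010177, p(94)=92669720, p(95)=104651419, p(96)=118114304, p(97)=133230930, p(98)=150198136, p(99)=169229875, p(100)=190569292, p(101)=214481126, p(102)=241265379.
Final step: p(103) = p(102) + p(101) - p(98) - p(96) + p(91) + p(88) - p(81) - p(77) + p(68) + p(63) - p(52) - p(46) + p(33) + p(26) - p(11) - p(3)
= 241265379 + 214481126 - 150198136 - 118114304 + 64112359 + 44108109 - 18004327 - 10619863 + 3087735 + 1505499 - 281589 - 105558 + 10143 + 2436 - 56 - 3
= 271248950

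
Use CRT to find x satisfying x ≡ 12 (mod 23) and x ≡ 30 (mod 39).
771

Using Chinese Remainder Theorem:
M = 23 × 39 = 897
M1 = 39, M2 = 23
y1 = 39^(-1) mod 23 = 13
y2 = 23^(-1) mod 39 = 17
x = (12×39×13 + 30×23×17) mod 897 = 771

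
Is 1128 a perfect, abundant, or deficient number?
abundant

Proper divisors of 1128: sum = 1 + 2 + 3 + 4 + 6 + 8 + 12 + 24 + 47 + 94 + 141 + 188 + 282 + 376 + 564 = 1752
Since 1752 > 1128, 1128 is abundant.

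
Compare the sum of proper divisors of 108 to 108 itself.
abundant

Proper divisors of 108: sum = 1 + 2 + 3 + 4 + 6 + 9 + 12 + 18 + 27 + 36 + 54 = 172
Since 172 > 108, 108 is abundant.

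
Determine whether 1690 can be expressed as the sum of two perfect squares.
3² + 41² (a=3, b=41)

Factorization: 1690 = 2 × 5 × 13^2
By Fermat: n is sum of two squares iff every prime p ≡ 3 (mod 4) appears to even power.
All primes ≡ 3 (mod 4) appear to even power.
Search a = 0, 1, 2, … for 1690 - a² a perfect square: first hit at a = 3: 1690 - 9 = 1681 = 41².
1690 = 3² + 41² = 9 + 1681 ✓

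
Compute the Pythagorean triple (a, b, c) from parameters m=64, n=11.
(3975, 1408, 4217)

Euclid's formula: a = m² - n², b = 2mn, c = m² + n²
m = 64, n = 11
a = 64² - 11² = 4096 - 121 = 3975
b = 2 × 64 × 11 = 1408
c = 64² + 11² = 4096 + 121 = 4217
Verification: 3975² + 1408² = 15800625 + 1982464 = 17783089 = 4217² ✓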